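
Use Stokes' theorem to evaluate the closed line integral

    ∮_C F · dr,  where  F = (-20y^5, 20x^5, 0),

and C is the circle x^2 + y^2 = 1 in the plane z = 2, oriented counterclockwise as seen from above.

Let S be the flat disk x^2 + y^2 ≤ 1 in the plane z = 2, with upward unit normal n̂ = ẑ. By Stokes' theorem,

    ∮_C F · dr = ∬_S (∇ × F) · n̂ dS = ∬_D (curl F)_z dA,

where D is the disk x^2 + y^2 ≤ 1.

Compute the curl of F = (-20y^5, 20x^5, 0):
    (∇ × F)_x = ∂F_z/∂y - ∂F_y/∂z = 0,
    (∇ × F)_y = ∂F_x/∂z - ∂F_z/∂x = 0,
    (∇ × F)_z = ∂F_y/∂x - ∂F_x/∂y = 100x^4 + 100y^4.

On z = 2, (curl F)_z = 100x^4 + 100y^4.

Convert to polar (x = r cos θ, y = r sin θ, dA = r dr dθ); the integrand becomes 100r^4(sin(θ)^4 + cos(θ)^4), so

    ∬_D (curl F)_z dA = ∫_0^{2π} ∫_0^{1} (100r^4(sin(θ)^4 + cos(θ)^4)) · r dr dθ.

Inner (r from 0 to 1): 50sin(θ)^4/3 + 50cos(θ)^4/3.
Outer (θ from 0 to 2π): 25π.

Therefore ∮_C F · dr = 25π.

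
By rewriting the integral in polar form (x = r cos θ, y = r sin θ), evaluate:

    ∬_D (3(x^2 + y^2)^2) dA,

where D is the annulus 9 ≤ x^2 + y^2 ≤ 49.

The region D is 3 ≤ r ≤ 7, 0 ≤ θ ≤ 2π in polar coordinates, where x = r cos(θ), y = r sin(θ), and dA = r dr dθ.

Under the substitution, the integrand becomes 3r^4, so

    ∬_D (3(x^2 + y^2)^2) dA = ∫_{0}^{2π} ∫_{3}^{7} (3r^4) · r dr dθ.

Inner integral (in r): ∫_{3}^{7} (3r^4) · r dr = 58460.

Outer integral (in θ): ∫_{0}^{2π} (58460) dθ = 116920π.

Therefore ∬_D (3(x^2 + y^2)^2) dA = 116920π.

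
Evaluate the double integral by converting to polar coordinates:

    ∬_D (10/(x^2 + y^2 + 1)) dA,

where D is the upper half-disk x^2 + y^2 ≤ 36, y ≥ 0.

The region D is 0 ≤ r ≤ 6, 0 ≤ θ ≤ π in polar coordinates, where x = r cos(θ), y = r sin(θ), and dA = r dr dθ.

Under the substitution, the integrand becomes 10/(r^2 + 1), so

    ∬_D (10/(x^2 + y^2 + 1)) dA = ∫_{0}^{π} ∫_{0}^{6} (10/(r^2 + 1)) · r dr dθ.

Inner integral (in r): ∫_{0}^{6} (10/(r^2 + 1)) · r dr = log(69343957).

Outer integral (in θ): ∫_{0}^{π} (log(69343957)) dθ = log(69343957^π).

Therefore ∬_D (10/(x^2 + y^2 + 1)) dA = log(69343957^π).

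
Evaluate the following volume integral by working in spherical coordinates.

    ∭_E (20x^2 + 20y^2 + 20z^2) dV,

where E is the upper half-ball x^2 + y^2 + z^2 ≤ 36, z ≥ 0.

In spherical coordinates, x = ρ sin(φ) cos(θ), y = ρ sin(φ) sin(θ), z = ρ cos(φ), and dV = ρ^2 sin(φ) dρ dφ dθ.

The integrand becomes 20ρ^2, so

    ∭_E (20x^2 + 20y^2 + 20z^2) dV = ∫_{0}^{2π} ∫_{0}^{π/2} ∫_{0}^{6} (20ρ^2) · ρ^2 sin(φ) dρ dφ dθ.

Inner (ρ): 31104sin(φ).
Middle (φ): 31104.
Outer (θ): 62208π.

Therefore the triple integral equals 62208π.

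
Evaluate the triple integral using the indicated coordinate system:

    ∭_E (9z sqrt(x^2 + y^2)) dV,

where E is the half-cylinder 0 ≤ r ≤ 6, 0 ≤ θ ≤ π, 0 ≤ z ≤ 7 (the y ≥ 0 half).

In cylindrical coordinates, x = r cos(θ), y = r sin(θ), z = z, and dV = r dr dθ dz.

The integrand becomes 9r z, so

    ∭_E (9z sqrt(x^2 + y^2)) dV = ∫_{0}^{π} ∫_{0}^{6} ∫_{0}^{7} (9r z) · r dz dr dθ.

Inner (z): 441r^2/2.
Middle (r from 0 to 6): 15876.
Outer (θ): 15876π.

Therefore the triple integral equals 15876π.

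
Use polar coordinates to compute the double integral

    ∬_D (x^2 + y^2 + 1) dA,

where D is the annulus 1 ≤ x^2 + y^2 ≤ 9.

The region D is 1 ≤ r ≤ 3, 0 ≤ θ ≤ 2π in polar coordinates, where x = r cos(θ), y = r sin(θ), and dA = r dr dθ.

Under the substitution, the integrand becomes r^2 + 1, so

    ∬_D (x^2 + y^2 + 1) dA = ∫_{0}^{2π} ∫_{1}^{3} (r^2 + 1) · r dr dθ.

Inner integral (in r): ∫_{1}^{3} (r^2 + 1) · r dr = 24.

Outer integral (in θ): ∫_{0}^{2π} (24) dθ = 48π.

Therefore ∬_D (x^2 + y^2 + 1) dA = 48π.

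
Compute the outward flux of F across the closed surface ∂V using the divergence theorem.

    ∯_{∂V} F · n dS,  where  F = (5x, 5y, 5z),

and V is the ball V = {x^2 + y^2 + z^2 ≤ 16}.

By the divergence theorem,

    ∯_{∂V} F · n dS = ∭_V (∇ · F) dV.

Compute the divergence:
    ∇ · F = ∂F_x/∂x + ∂F_y/∂y + ∂F_z/∂z = 5 + 5 + 5 = 15.

In spherical coordinates, x = ρ sin(φ) cos(θ), y = ρ sin(φ) sin(θ), z = ρ cos(φ), dV = ρ^2 sin(φ) dρ dφ dθ, with 0 ≤ ρ ≤ 4, 0 ≤ φ ≤ π, 0 ≤ θ ≤ 2π.

The integrand, after substitution and multiplying by the volume element, becomes (15) · ρ^2 sin(φ), so

    ∭_V (∇·F) dV = ∫_0^{2π} ∫_0^{π} ∫_0^{4} (15) · ρ^2 sin(φ) dρ dφ dθ.

Inner (ρ from 0 to 4): 320sin(φ).
Middle (φ from 0 to π): 640.
Outer (θ from 0 to 2π): 1280π.

Therefore ∯_{∂V} F · n dS = 1280π.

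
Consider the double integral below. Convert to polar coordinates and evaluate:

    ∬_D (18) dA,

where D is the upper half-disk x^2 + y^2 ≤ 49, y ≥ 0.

The region D is 0 ≤ r ≤ 7, 0 ≤ θ ≤ π in polar coordinates, where x = r cos(θ), y = r sin(θ), and dA = r dr dθ.

Under the substitution, the integrand becomes 18, so

    ∬_D (18) dA = ∫_{0}^{π} ∫_{0}^{7} (18) · r dr dθ.

Inner integral (in r): ∫_{0}^{7} (18) · r dr = 441.

Outer integral (in θ): ∫_{0}^{π} (441) dθ = 441π.

Therefore ∬_D (18) dA = 441π.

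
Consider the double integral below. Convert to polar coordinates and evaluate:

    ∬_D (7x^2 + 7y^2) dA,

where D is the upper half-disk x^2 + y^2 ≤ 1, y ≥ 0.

The region D is 0 ≤ r ≤ 1, 0 ≤ θ ≤ π in polar coordinates, where x = r cos(θ), y = r sin(θ), and dA = r dr dθ.

Under the substitution, the integrand becomes 7r^2, so

    ∬_D (7x^2 + 7y^2) dA = ∫_{0}^{π} ∫_{0}^{1} (7r^2) · r dr dθ.

Inner integral (in r): ∫_{0}^{1} (7r^2) · r dr = 7/4.

Outer integral (in θ): ∫_{0}^{π} (7/4) dθ = 7π/4.

Therefore ∬_D (7x^2 + 7y^2) dA = 7π/4.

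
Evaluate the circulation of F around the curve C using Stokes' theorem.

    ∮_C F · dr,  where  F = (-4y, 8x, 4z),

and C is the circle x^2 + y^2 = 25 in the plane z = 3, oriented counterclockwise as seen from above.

Let S be the flat disk x^2 + y^2 ≤ 25 in the plane z = 3, with upward unit normal n̂ = ẑ. By Stokes' theorem,

    ∮_C F · dr = ∬_S (∇ × F) · n̂ dS = ∬_D (curl F)_z dA,

where D is the disk x^2 + y^2 ≤ 25.

Compute the curl of F = (-4y, 8x, 4z):
    (∇ × F)_x = ∂F_z/∂y - ∂F_y/∂z = 0,
    (∇ × F)_y = ∂F_x/∂z - ∂F_z/∂x = 0,
    (∇ × F)_z = ∂F_y/∂x - ∂F_x/∂y = 12.

On z = 3, (curl F)_z = 12.

Convert to polar (x = r cos θ, y = r sin θ, dA = r dr dθ); the integrand becomes 12, so

    ∬_D (curl F)_z dA = ∫_0^{2π} ∫_0^{5} (12) · r dr dθ.

Inner (r from 0 to 5): 150.
Outer (θ from 0 to 2π): 300π.

Therefore ∮_C F · dr = 300π.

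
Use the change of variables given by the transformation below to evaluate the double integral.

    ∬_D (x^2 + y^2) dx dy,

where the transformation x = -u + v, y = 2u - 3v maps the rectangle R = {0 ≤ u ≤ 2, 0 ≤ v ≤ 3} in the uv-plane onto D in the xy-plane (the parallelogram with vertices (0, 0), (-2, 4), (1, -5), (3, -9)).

Compute the Jacobian determinant of (x, y) with respect to (u, v):

    ∂(x,y)/∂(u,v) = | -1  1 | = (-1)(-3) - (1)(2) = 1.
                   | 2  -3 |

Its absolute value is |J| = 1 (the area scaling factor).

Substituting x = -u + v, y = 2u - 3v into the integrand,

    x^2 + y^2 → 5u^2 - 14u v + 10v^2,

so the integral becomes

    ∬_R (5u^2 - 14u v + 10v^2) · |J| du dv = ∫_0^2 ∫_0^3 (5u^2 - 14u v + 10v^2) dv du.

Inner (v): 15u^2 - 63u + 90.
Outer (u): 94.

Therefore ∬_D (x^2 + y^2) dx dy = 94.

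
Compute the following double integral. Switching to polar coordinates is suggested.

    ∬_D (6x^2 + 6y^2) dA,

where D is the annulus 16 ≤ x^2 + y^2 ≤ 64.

The region D is 4 ≤ r ≤ 8, 0 ≤ θ ≤ 2π in polar coordinates, where x = r cos(θ), y = r sin(θ), and dA = r dr dθ.

Under the substitution, the integrand becomes 6r^2, so

    ∬_D (6x^2 + 6y^2) dA = ∫_{0}^{2π} ∫_{4}^{8} (6r^2) · r dr dθ.

Inner integral (in r): ∫_{4}^{8} (6r^2) · r dr = 5760.

Outer integral (in θ): ∫_{0}^{2π} (5760) dθ = 11520π.

Therefore ∬_D (6x^2 + 6y^2) dA = 11520π.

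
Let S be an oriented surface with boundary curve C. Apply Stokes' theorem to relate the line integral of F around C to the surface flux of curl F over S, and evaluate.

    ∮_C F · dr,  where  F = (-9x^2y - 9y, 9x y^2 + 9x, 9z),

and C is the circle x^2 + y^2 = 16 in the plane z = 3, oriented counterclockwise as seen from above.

Let S be the flat disk x^2 + y^2 ≤ 16 in the plane z = 3, with upward unit normal n̂ = ẑ. By Stokes' theorem,

    ∮_C F · dr = ∬_S (∇ × F) · n̂ dS = ∬_D (curl F)_z dA,

where D is the disk x^2 + y^2 ≤ 16.

Compute the curl of F = (-9x^2y - 9y, 9x y^2 + 9x, 9z):
    (∇ × F)_x = ∂F_z/∂y - ∂F_y/∂z = 0,
    (∇ × F)_y = ∂F_x/∂z - ∂F_z/∂x = 0,
    (∇ × F)_z = ∂F_y/∂x - ∂F_x/∂y = 9x^2 + 9y^2 + 18.

On z = 3, (curl F)_z = 9x^2 + 9y^2 + 18.

Convert to polar (x = r cos θ, y = r sin θ, dA = r dr dθ); the integrand becomes 9r^2 + 18, so

    ∬_D (curl F)_z dA = ∫_0^{2π} ∫_0^{4} (9r^2 + 18) · r dr dθ.

Inner (r from 0 to 4): 720.
Outer (θ from 0 to 2π): 1440π.

Therefore ∮_C F · dr = 1440π.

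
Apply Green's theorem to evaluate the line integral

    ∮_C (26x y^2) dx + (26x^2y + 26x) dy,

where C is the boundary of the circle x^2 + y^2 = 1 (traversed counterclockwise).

Green's theorem converts the closed line integral into a double integral over the enclosed region D:

    ∮_C P dx + Q dy = ∬_D (∂Q/∂x - ∂P/∂y) dA.

Here P = 26x y^2, Q = 26x^2y + 26x, so

    ∂Q/∂x = 52x y + 26,    ∂P/∂y = 52x y,
    ∂Q/∂x - ∂P/∂y = 26.

D is the region x^2 + y^2 ≤ 1. Evaluating the double integral:

In polar coordinates (x = r cos θ, y = r sin θ, dA = r dr dθ) the integrand becomes 26, so

    ∬_D (26) dA = ∫_0^{2π} ∫_0^{1} (26) · r dr dθ.

Inner (r from 0 to 1): 13.
Outer (θ from 0 to 2π): 26π.

Therefore ∮_C P dx + Q dy = 26π.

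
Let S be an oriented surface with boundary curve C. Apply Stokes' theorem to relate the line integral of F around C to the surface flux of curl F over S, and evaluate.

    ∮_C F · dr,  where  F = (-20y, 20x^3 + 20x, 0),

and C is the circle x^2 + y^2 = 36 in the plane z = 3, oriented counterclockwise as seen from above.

Let S be the flat disk x^2 + y^2 ≤ 36 in the plane z = 3, with upward unit normal n̂ = ẑ. By Stokes' theorem,

    ∮_C F · dr = ∬_S (∇ × F) · n̂ dS = ∬_D (curl F)_z dA,

where D is the disk x^2 + y^2 ≤ 36.

Compute the curl of F = (-20y, 20x^3 + 20x, 0):
    (∇ × F)_x = ∂F_z/∂y - ∂F_y/∂z = 0,
    (∇ × F)_y = ∂F_x/∂z - ∂F_z/∂x = 0,
    (∇ × F)_z = ∂F_y/∂x - ∂F_x/∂y = 60x^2 + 40.

On z = 3, (curl F)_z = 60x^2 + 40.

Convert to polar (x = r cos θ, y = r sin θ, dA = r dr dθ); the integrand becomes 60r^2cos(θ)^2 + 40, so

    ∬_D (curl F)_z dA = ∫_0^{2π} ∫_0^{6} (60r^2cos(θ)^2 + 40) · r dr dθ.

Inner (r from 0 to 6): 19440cos(θ)^2 + 720.
Outer (θ from 0 to 2π): 20880π.

Therefore ∮_C F · dr = 20880π.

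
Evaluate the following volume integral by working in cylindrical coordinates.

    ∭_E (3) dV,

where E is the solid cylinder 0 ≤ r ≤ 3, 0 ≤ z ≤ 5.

In cylindrical coordinates, x = r cos(θ), y = r sin(θ), z = z, and dV = r dr dθ dz.

The integrand becomes 3, so

    ∭_E (3) dV = ∫_{0}^{2π} ∫_{0}^{3} ∫_{0}^{5} (3) · r dz dr dθ.

Inner (z): 15r.
Middle (r from 0 to 3): 135/2.
Outer (θ): 135π.

Therefore the triple integral equals 135π.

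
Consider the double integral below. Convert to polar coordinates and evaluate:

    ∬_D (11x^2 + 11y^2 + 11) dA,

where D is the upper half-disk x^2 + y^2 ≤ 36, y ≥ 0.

The region D is 0 ≤ r ≤ 6, 0 ≤ θ ≤ π in polar coordinates, where x = r cos(θ), y = r sin(θ), and dA = r dr dθ.

Under the substitution, the integrand becomes 11r^2 + 11, so

    ∬_D (11x^2 + 11y^2 + 11) dA = ∫_{0}^{π} ∫_{0}^{6} (11r^2 + 11) · r dr dθ.

Inner integral (in r): ∫_{0}^{6} (11r^2 + 11) · r dr = 3762.

Outer integral (in θ): ∫_{0}^{π} (3762) dθ = 3762π.

Therefore ∬_D (11x^2 + 11y^2 + 11) dA = 3762π.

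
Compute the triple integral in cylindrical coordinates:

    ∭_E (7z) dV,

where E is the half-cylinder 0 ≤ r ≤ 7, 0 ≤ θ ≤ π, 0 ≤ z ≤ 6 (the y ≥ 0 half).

In cylindrical coordinates, x = r cos(θ), y = r sin(θ), z = z, and dV = r dr dθ dz.

The integrand becomes 7z, so

    ∭_E (7z) dV = ∫_{0}^{π} ∫_{0}^{7} ∫_{0}^{6} (7z) · r dz dr dθ.

Inner (z): 126r.
Middle (r from 0 to 7): 3087.
Outer (θ): 3087π.

Therefore the triple integral equals 3087π.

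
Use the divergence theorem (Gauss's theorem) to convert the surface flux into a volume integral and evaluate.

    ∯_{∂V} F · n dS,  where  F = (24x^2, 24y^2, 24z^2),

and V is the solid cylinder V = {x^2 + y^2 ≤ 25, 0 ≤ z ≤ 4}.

By the divergence theorem,

    ∯_{∂V} F · n dS = ∭_V (∇ · F) dV.

Compute the divergence:
    ∇ · F = ∂F_x/∂x + ∂F_y/∂y + ∂F_z/∂z = 48x + 48y + 48z.

In cylindrical coordinates, x = r cos(θ), y = r sin(θ), z = z, dV = r dr dθ dz, with 0 ≤ r ≤ 5, 0 ≤ θ ≤ 2π, 0 ≤ z ≤ 4.

The integrand, after substitution and multiplying by the volume element, becomes (48sqrt(2)r sin(θ + π/4) + 48z) · r, so

    ∭_V (∇·F) dV = ∫_0^{2π} ∫_0^{5} ∫_0^{4} (48sqrt(2)r sin(θ + π/4) + 48z) · r dz dr dθ.

Inner (z from 0 to 4): 192r (sqrt(2)r sin(θ + π/4) + 2).
Middle (r from 0 to 5): 8000sqrt(2)sin(θ + π/4) + 4800.
Outer (θ from 0 to 2π): 9600π.

Therefore ∯_{∂V} F · n dS = 9600π.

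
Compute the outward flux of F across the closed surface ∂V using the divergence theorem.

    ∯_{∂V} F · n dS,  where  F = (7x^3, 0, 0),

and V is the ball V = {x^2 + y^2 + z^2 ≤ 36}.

By the divergence theorem,

    ∯_{∂V} F · n dS = ∭_V (∇ · F) dV.

Compute the divergence:
    ∇ · F = ∂F_x/∂x + ∂F_y/∂y + ∂F_z/∂z = 21x^2 + 0 + 0 = 21x^2.

In spherical coordinates, x = ρ sin(φ) cos(θ), y = ρ sin(φ) sin(θ), z = ρ cos(φ), dV = ρ^2 sin(φ) dρ dφ dθ, with 0 ≤ ρ ≤ 6, 0 ≤ φ ≤ π, 0 ≤ θ ≤ 2π.

The integrand, after substitution and multiplying by the volume element, becomes (21ρ^2sin(φ)^2cos(θ)^2) · ρ^2 sin(φ), so

    ∭_V (∇·F) dV = ∫_0^{2π} ∫_0^{π} ∫_0^{6} (21ρ^2sin(φ)^2cos(θ)^2) · ρ^2 sin(φ) dρ dφ dθ.

Inner (ρ from 0 to 6): 163296sin(φ)^3cos(θ)^2/5.
Middle (φ from 0 to π): 217728cos(θ)^2/5.
Outer (θ from 0 to 2π): 217728π/5.

Therefore ∯_{∂V} F · n dS = 217728π/5.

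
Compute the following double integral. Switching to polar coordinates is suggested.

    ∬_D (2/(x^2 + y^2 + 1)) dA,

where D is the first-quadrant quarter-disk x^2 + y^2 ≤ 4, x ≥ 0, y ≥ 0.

The region D is 0 ≤ r ≤ 2, 0 ≤ θ ≤ π/2 in polar coordinates, where x = r cos(θ), y = r sin(θ), and dA = r dr dθ.

Under the substitution, the integrand becomes 2/(r^2 + 1), so

    ∬_D (2/(x^2 + y^2 + 1)) dA = ∫_{0}^{π/2} ∫_{0}^{2} (2/(r^2 + 1)) · r dr dθ.

Inner integral (in r): ∫_{0}^{2} (2/(r^2 + 1)) · r dr = log(5).

Outer integral (in θ): ∫_{0}^{π/2} (log(5)) dθ = π log(5)/2.

Therefore ∬_D (2/(x^2 + y^2 + 1)) dA = π log(5)/2.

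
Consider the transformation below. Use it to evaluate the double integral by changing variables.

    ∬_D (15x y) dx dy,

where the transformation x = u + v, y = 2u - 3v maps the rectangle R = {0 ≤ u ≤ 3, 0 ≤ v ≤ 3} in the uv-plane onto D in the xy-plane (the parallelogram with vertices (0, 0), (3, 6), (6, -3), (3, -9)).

Compute the Jacobian determinant of (x, y) with respect to (u, v):

    ∂(x,y)/∂(u,v) = | 1  1 | = (1)(-3) - (1)(2) = -5.
                   | 2  -3 |

Its absolute value is |J| = 5 (the area scaling factor).

Substituting x = u + v, y = 2u - 3v into the integrand,

    15x y → 30u^2 - 15u v - 45v^2,

so the integral becomes

    ∬_R (30u^2 - 15u v - 45v^2) · |J| du dv = ∫_0^3 ∫_0^3 (150u^2 - 75u v - 225v^2) dv du.

Inner (v): 450u^2 - 675u/2 - 2025.
Outer (u): -14175/4.

Therefore ∬_D (15x y) dx dy = -14175/4.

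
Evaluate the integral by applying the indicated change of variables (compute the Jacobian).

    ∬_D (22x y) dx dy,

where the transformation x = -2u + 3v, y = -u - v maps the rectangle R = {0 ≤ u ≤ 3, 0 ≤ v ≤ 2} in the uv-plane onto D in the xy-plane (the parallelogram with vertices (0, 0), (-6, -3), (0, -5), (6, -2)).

Compute the Jacobian determinant of (x, y) with respect to (u, v):

    ∂(x,y)/∂(u,v) = | -2  3 | = (-2)(-1) - (3)(-1) = 5.
                   | -1  -1 |

Its absolute value is |J| = 5 (the area scaling factor).

Substituting x = -2u + 3v, y = -u - v into the integrand,

    22x y → 44u^2 - 22u v - 66v^2,

so the integral becomes

    ∬_R (44u^2 - 22u v - 66v^2) · |J| du dv = ∫_0^3 ∫_0^2 (220u^2 - 110u v - 330v^2) dv du.

Inner (v): 440u^2 - 220u - 880.
Outer (u): 330.

Therefore ∬_D (22x y) dx dy = 330.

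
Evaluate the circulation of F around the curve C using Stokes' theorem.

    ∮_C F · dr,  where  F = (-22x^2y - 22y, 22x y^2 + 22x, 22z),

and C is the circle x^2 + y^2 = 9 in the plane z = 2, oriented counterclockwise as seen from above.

Let S be the flat disk x^2 + y^2 ≤ 9 in the plane z = 2, with upward unit normal n̂ = ẑ. By Stokes' theorem,

    ∮_C F · dr = ∬_S (∇ × F) · n̂ dS = ∬_D (curl F)_z dA,

where D is the disk x^2 + y^2 ≤ 9.

Compute the curl of F = (-22x^2y - 22y, 22x y^2 + 22x, 22z):
    (∇ × F)_x = ∂F_z/∂y - ∂F_y/∂z = 0,
    (∇ × F)_y = ∂F_x/∂z - ∂F_z/∂x = 0,
    (∇ × F)_z = ∂F_y/∂x - ∂F_x/∂y = 22x^2 + 22y^2 + 44.

On z = 2, (curl F)_z = 22x^2 + 22y^2 + 44.

Convert to polar (x = r cos θ, y = r sin θ, dA = r dr dθ); the integrand becomes 22r^2 + 44, so

    ∬_D (curl F)_z dA = ∫_0^{2π} ∫_0^{3} (22r^2 + 44) · r dr dθ.

Inner (r from 0 to 3): 1287/2.
Outer (θ from 0 to 2π): 1287π.

Therefore ∮_C F · dr = 1287π.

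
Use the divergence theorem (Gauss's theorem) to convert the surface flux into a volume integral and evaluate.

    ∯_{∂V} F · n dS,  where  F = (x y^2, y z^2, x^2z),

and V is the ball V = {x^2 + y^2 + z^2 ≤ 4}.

By the divergence theorem,

    ∯_{∂V} F · n dS = ∭_V (∇ · F) dV.

Compute the divergence:
    ∇ · F = ∂F_x/∂x + ∂F_y/∂y + ∂F_z/∂z = y^2 + z^2 + x^2 = x^2 + y^2 + z^2.

In spherical coordinates, x = ρ sin(φ) cos(θ), y = ρ sin(φ) sin(θ), z = ρ cos(φ), dV = ρ^2 sin(φ) dρ dφ dθ, with 0 ≤ ρ ≤ 2, 0 ≤ φ ≤ π, 0 ≤ θ ≤ 2π.

The integrand, after substitution and multiplying by the volume element, becomes (ρ^2) · ρ^2 sin(φ), so

    ∭_V (∇·F) dV = ∫_0^{2π} ∫_0^{π} ∫_0^{2} (ρ^2) · ρ^2 sin(φ) dρ dφ dθ.

Inner (ρ from 0 to 2): 32sin(φ)/5.
Middle (φ from 0 to π): 64/5.
Outer (θ from 0 to 2π): 128π/5.

Therefore ∯_{∂V} F · n dS = 128π/5.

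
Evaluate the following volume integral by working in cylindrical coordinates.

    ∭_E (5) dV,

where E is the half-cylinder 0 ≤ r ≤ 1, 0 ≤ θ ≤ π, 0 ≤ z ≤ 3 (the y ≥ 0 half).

In cylindrical coordinates, x = r cos(θ), y = r sin(θ), z = z, and dV = r dr dθ dz.

The integrand becomes 5, so

    ∭_E (5) dV = ∫_{0}^{π} ∫_{0}^{1} ∫_{0}^{3} (5) · r dz dr dθ.

Inner (z): 15r.
Middle (r from 0 to 1): 15/2.
Outer (θ): 15π/2.

Therefore the triple integral equals 15π/2.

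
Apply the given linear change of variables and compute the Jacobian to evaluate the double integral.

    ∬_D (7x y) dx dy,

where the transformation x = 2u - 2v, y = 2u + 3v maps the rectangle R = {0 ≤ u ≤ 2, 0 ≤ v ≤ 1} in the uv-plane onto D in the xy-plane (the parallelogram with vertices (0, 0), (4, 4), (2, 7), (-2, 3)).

Compute the Jacobian determinant of (x, y) with respect to (u, v):

    ∂(x,y)/∂(u,v) = | 2  -2 | = (2)(3) - (-2)(2) = 10.
                   | 2  3 |

Its absolute value is |J| = 10 (the area scaling factor).

Substituting x = 2u - 2v, y = 2u + 3v into the integrand,

    7x y → 28u^2 + 14u v - 42v^2,

so the integral becomes

    ∬_R (28u^2 + 14u v - 42v^2) · |J| du dv = ∫_0^2 ∫_0^1 (280u^2 + 140u v - 420v^2) dv du.

Inner (v): 280u^2 + 70u - 140.
Outer (u): 1820/3.

Therefore ∬_D (7x y) dx dy = 1820/3.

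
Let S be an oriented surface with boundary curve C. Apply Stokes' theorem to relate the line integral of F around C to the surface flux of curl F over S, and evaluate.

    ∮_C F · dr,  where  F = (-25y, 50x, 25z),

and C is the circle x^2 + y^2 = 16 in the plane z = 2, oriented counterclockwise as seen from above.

Let S be the flat disk x^2 + y^2 ≤ 16 in the plane z = 2, with upward unit normal n̂ = ẑ. By Stokes' theorem,

    ∮_C F · dr = ∬_S (∇ × F) · n̂ dS = ∬_D (curl F)_z dA,

where D is the disk x^2 + y^2 ≤ 16.

Compute the curl of F = (-25y, 50x, 25z):
    (∇ × F)_x = ∂F_z/∂y - ∂F_y/∂z = 0,
    (∇ × F)_y = ∂F_x/∂z - ∂F_z/∂x = 0,
    (∇ × F)_z = ∂F_y/∂x - ∂F_x/∂y = 75.

On z = 2, (curl F)_z = 75.

Convert to polar (x = r cos θ, y = r sin θ, dA = r dr dθ); the integrand becomes 75, so

    ∬_D (curl F)_z dA = ∫_0^{2π} ∫_0^{4} (75) · r dr dθ.

Inner (r from 0 to 4): 600.
Outer (θ from 0 to 2π): 1200π.

Therefore ∮_C F · dr = 1200π.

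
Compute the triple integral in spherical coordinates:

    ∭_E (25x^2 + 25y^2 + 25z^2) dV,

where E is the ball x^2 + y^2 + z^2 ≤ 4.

In spherical coordinates, x = ρ sin(φ) cos(θ), y = ρ sin(φ) sin(θ), z = ρ cos(φ), and dV = ρ^2 sin(φ) dρ dφ dθ.

The integrand becomes 25ρ^2, so

    ∭_E (25x^2 + 25y^2 + 25z^2) dV = ∫_{0}^{2π} ∫_{0}^{π} ∫_{0}^{2} (25ρ^2) · ρ^2 sin(φ) dρ dφ dθ.

Inner (ρ): 160sin(φ).
Middle (φ): 320.
Outer (θ): 640π.

Therefore the triple integral equals 640π.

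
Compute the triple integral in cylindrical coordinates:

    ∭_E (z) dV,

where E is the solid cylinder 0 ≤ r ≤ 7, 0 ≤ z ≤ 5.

In cylindrical coordinates, x = r cos(θ), y = r sin(θ), z = z, and dV = r dr dθ dz.

The integrand becomes z, so

    ∭_E (z) dV = ∫_{0}^{2π} ∫_{0}^{7} ∫_{0}^{5} (z) · r dz dr dθ.

Inner (z): 25r/2.
Middle (r from 0 to 7): 1225/4.
Outer (θ): 1225π/2.

Therefore the triple integral equals 1225π/2.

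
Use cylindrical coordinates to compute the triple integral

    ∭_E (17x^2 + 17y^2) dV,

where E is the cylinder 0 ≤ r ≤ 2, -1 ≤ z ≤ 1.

In cylindrical coordinates, x = r cos(θ), y = r sin(θ), z = z, and dV = r dr dθ dz.

The integrand becomes 17r^2, so

    ∭_E (17x^2 + 17y^2) dV = ∫_{0}^{2π} ∫_{0}^{2} ∫_{-1}^{1} (17r^2) · r dz dr dθ.

Inner (z): 34r^3.
Middle (r from 0 to 2): 136.
Outer (θ): 272π.

Therefore the triple integral equals 272π.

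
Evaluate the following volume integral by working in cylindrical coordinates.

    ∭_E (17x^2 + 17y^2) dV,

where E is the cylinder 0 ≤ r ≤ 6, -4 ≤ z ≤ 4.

In cylindrical coordinates, x = r cos(θ), y = r sin(θ), z = z, and dV = r dr dθ dz.

The integrand becomes 17r^2, so

    ∭_E (17x^2 + 17y^2) dV = ∫_{0}^{2π} ∫_{0}^{6} ∫_{-4}^{4} (17r^2) · r dz dr dθ.

Inner (z): 136r^3.
Middle (r from 0 to 6): 44064.
Outer (θ): 88128π.

Therefore the triple integral equals 88128π.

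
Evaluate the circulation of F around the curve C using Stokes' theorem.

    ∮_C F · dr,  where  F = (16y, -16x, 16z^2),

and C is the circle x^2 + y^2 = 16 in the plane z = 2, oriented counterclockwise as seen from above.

Let S be the flat disk x^2 + y^2 ≤ 16 in the plane z = 2, with upward unit normal n̂ = ẑ. By Stokes' theorem,

    ∮_C F · dr = ∬_S (∇ × F) · n̂ dS = ∬_D (curl F)_z dA,

where D is the disk x^2 + y^2 ≤ 16.

Compute the curl of F = (16y, -16x, 16z^2):
    (∇ × F)_x = ∂F_z/∂y - ∂F_y/∂z = 0,
    (∇ × F)_y = ∂F_x/∂z - ∂F_z/∂x = 0,
    (∇ × F)_z = ∂F_y/∂x - ∂F_x/∂y = -32.

On z = 2, (curl F)_z = -32.

Convert to polar (x = r cos θ, y = r sin θ, dA = r dr dθ); the integrand becomes -32, so

    ∬_D (curl F)_z dA = ∫_0^{2π} ∫_0^{4} (-32) · r dr dθ.

Inner (r from 0 to 4): -256.
Outer (θ from 0 to 2π): -512π.

Therefore ∮_C F · dr = -512π.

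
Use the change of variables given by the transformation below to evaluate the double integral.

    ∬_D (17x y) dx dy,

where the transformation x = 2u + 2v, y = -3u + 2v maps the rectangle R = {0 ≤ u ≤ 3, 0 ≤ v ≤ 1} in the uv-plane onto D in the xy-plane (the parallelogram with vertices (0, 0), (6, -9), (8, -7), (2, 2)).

Compute the Jacobian determinant of (x, y) with respect to (u, v):

    ∂(x,y)/∂(u,v) = | 2  2 | = (2)(2) - (2)(-3) = 10.
                   | -3  2 |

Its absolute value is |J| = 10 (the area scaling factor).

Substituting x = 2u + 2v, y = -3u + 2v into the integrand,

    17x y → -102u^2 - 34u v + 68v^2,

so the integral becomes

    ∬_R (-102u^2 - 34u v + 68v^2) · |J| du dv = ∫_0^3 ∫_0^1 (-1020u^2 - 340u v + 680v^2) dv du.

Inner (v): -1020u^2 - 170u + 680/3.
Outer (u): -9265.

Therefore ∬_D (17x y) dx dy = -9265.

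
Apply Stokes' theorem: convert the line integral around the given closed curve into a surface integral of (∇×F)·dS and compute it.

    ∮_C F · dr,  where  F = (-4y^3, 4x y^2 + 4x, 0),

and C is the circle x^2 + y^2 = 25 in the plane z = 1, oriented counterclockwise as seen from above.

Let S be the flat disk x^2 + y^2 ≤ 25 in the plane z = 1, with upward unit normal n̂ = ẑ. By Stokes' theorem,

    ∮_C F · dr = ∬_S (∇ × F) · n̂ dS = ∬_D (curl F)_z dA,

where D is the disk x^2 + y^2 ≤ 25.

Compute the curl of F = (-4y^3, 4x y^2 + 4x, 0):
    (∇ × F)_x = ∂F_z/∂y - ∂F_y/∂z = 0,
    (∇ × F)_y = ∂F_x/∂z - ∂F_z/∂x = 0,
    (∇ × F)_z = ∂F_y/∂x - ∂F_x/∂y = 16y^2 + 4.

On z = 1, (curl F)_z = 16y^2 + 4.

Convert to polar (x = r cos θ, y = r sin θ, dA = r dr dθ); the integrand becomes 16r^2sin(θ)^2 + 4, so

    ∬_D (curl F)_z dA = ∫_0^{2π} ∫_0^{5} (16r^2sin(θ)^2 + 4) · r dr dθ.

Inner (r from 0 to 5): 2500sin(θ)^2 + 50.
Outer (θ from 0 to 2π): 2600π.

Therefore ∮_C F · dr = 2600π.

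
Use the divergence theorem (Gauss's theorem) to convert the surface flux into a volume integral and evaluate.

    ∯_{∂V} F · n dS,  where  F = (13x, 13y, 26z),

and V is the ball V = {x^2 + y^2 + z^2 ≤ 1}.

By the divergence theorem,

    ∯_{∂V} F · n dS = ∭_V (∇ · F) dV.

Compute the divergence:
    ∇ · F = ∂F_x/∂x + ∂F_y/∂y + ∂F_z/∂z = 13 + 13 + 26 = 52.

In spherical coordinates, x = ρ sin(φ) cos(θ), y = ρ sin(φ) sin(θ), z = ρ cos(φ), dV = ρ^2 sin(φ) dρ dφ dθ, with 0 ≤ ρ ≤ 1, 0 ≤ φ ≤ π, 0 ≤ θ ≤ 2π.

The integrand, after substitution and multiplying by the volume element, becomes (52) · ρ^2 sin(φ), so

    ∭_V (∇·F) dV = ∫_0^{2π} ∫_0^{π} ∫_0^{1} (52) · ρ^2 sin(φ) dρ dφ dθ.

Inner (ρ from 0 to 1): 52sin(φ)/3.
Middle (φ from 0 to π): 104/3.
Outer (θ from 0 to 2π): 208π/3.

Therefore ∯_{∂V} F · n dS = 208π/3.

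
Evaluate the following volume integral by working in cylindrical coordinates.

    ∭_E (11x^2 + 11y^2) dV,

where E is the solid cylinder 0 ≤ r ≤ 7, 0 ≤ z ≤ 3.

In cylindrical coordinates, x = r cos(θ), y = r sin(θ), z = z, and dV = r dr dθ dz.

The integrand becomes 11r^2, so

    ∭_E (11x^2 + 11y^2) dV = ∫_{0}^{2π} ∫_{0}^{7} ∫_{0}^{3} (11r^2) · r dz dr dθ.

Inner (z): 33r^3.
Middle (r from 0 to 7): 79233/4.
Outer (θ): 79233π/2.

Therefore the triple integral equals 79233π/2.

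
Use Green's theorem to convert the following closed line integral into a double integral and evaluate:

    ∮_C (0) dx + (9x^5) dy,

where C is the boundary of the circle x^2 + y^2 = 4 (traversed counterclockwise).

Green's theorem converts the closed line integral into a double integral over the enclosed region D:

    ∮_C P dx + Q dy = ∬_D (∂Q/∂x - ∂P/∂y) dA.

Here P = 0, Q = 9x^5, so

    ∂Q/∂x = 45x^4,    ∂P/∂y = 0,
    ∂Q/∂x - ∂P/∂y = 45x^4.

D is the region x^2 + y^2 ≤ 4. Evaluating the double integral:

In polar coordinates (x = r cos θ, y = r sin θ, dA = r dr dθ) the integrand becomes 45r^4cos(θ)^4, so

    ∬_D (45x^4) dA = ∫_0^{2π} ∫_0^{2} (45r^4cos(θ)^4) · r dr dθ.

Inner (r from 0 to 2): 480cos(θ)^4.
Outer (θ from 0 to 2π): 360π.

Therefore ∮_C P dx + Q dy = 360π.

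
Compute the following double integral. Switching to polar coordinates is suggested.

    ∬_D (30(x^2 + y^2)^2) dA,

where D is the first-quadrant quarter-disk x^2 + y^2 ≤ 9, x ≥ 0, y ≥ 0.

The region D is 0 ≤ r ≤ 3, 0 ≤ θ ≤ π/2 in polar coordinates, where x = r cos(θ), y = r sin(θ), and dA = r dr dθ.

Under the substitution, the integrand becomes 30r^4, so

    ∬_D (30(x^2 + y^2)^2) dA = ∫_{0}^{π/2} ∫_{0}^{3} (30r^4) · r dr dθ.

Inner integral (in r): ∫_{0}^{3} (30r^4) · r dr = 3645.

Outer integral (in θ): ∫_{0}^{π/2} (3645) dθ = 3645π/2.

Therefore ∬_D (30(x^2 + y^2)^2) dA = 3645π/2.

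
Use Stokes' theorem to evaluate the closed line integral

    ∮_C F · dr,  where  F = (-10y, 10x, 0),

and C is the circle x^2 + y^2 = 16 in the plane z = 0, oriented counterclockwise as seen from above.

Let S be the flat disk x^2 + y^2 ≤ 16 in the plane z = 0, with upward unit normal n̂ = ẑ. By Stokes' theorem,

    ∮_C F · dr = ∬_S (∇ × F) · n̂ dS = ∬_D (curl F)_z dA,

where D is the disk x^2 + y^2 ≤ 16.

Compute the curl of F = (-10y, 10x, 0):
    (∇ × F)_x = ∂F_z/∂y - ∂F_y/∂z = 0,
    (∇ × F)_y = ∂F_x/∂z - ∂F_z/∂x = 0,
    (∇ × F)_z = ∂F_y/∂x - ∂F_x/∂y = 20.

On z = 0, (curl F)_z = 20.

Convert to polar (x = r cos θ, y = r sin θ, dA = r dr dθ); the integrand becomes 20, so

    ∬_D (curl F)_z dA = ∫_0^{2π} ∫_0^{4} (20) · r dr dθ.

Inner (r from 0 to 4): 160.
Outer (θ from 0 to 2π): 320π.

Therefore ∮_C F · dr = 320π.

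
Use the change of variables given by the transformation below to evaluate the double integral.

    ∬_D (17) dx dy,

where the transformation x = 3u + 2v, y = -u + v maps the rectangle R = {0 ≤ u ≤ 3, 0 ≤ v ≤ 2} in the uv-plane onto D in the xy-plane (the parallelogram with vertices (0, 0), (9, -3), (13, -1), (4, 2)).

Compute the Jacobian determinant of (x, y) with respect to (u, v):

    ∂(x,y)/∂(u,v) = | 3  2 | = (3)(1) - (2)(-1) = 5.
                   | -1  1 |

Its absolute value is |J| = 5 (the area scaling factor).

Substituting x = 3u + 2v, y = -u + v into the integrand,

    17 → 17,

so the integral becomes

    ∬_R (17) · |J| du dv = ∫_0^3 ∫_0^2 (85) dv du.

Inner (v): 170.
Outer (u): 510.

Therefore ∬_D (17) dx dy = 510.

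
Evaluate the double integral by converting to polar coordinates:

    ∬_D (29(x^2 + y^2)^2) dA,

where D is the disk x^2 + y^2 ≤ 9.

The region D is 0 ≤ r ≤ 3, 0 ≤ θ ≤ 2π in polar coordinates, where x = r cos(θ), y = r sin(θ), and dA = r dr dθ.

Under the substitution, the integrand becomes 29r^4, so

    ∬_D (29(x^2 + y^2)^2) dA = ∫_{0}^{2π} ∫_{0}^{3} (29r^4) · r dr dθ.

Inner integral (in r): ∫_{0}^{3} (29r^4) · r dr = 7047/2.

Outer integral (in θ): ∫_{0}^{2π} (7047/2) dθ = 7047π.

Therefore ∬_D (29(x^2 + y^2)^2) dA = 7047π.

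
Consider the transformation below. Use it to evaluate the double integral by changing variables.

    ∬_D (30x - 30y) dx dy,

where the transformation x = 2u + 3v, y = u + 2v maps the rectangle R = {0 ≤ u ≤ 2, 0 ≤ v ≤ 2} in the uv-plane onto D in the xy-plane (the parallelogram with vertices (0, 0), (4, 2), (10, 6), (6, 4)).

Compute the Jacobian determinant of (x, y) with respect to (u, v):

    ∂(x,y)/∂(u,v) = | 2  3 | = (2)(2) - (3)(1) = 1.
                   | 1  2 |

Its absolute value is |J| = 1 (the area scaling factor).

Substituting x = 2u + 3v, y = u + 2v into the integrand,

    30x - 30y → 30u + 30v,

so the integral becomes

    ∬_R (30u + 30v) · |J| du dv = ∫_0^2 ∫_0^2 (30u + 30v) dv du.

Inner (v): 60u + 60.
Outer (u): 240.

Therefore ∬_D (30x - 30y) dx dy = 240.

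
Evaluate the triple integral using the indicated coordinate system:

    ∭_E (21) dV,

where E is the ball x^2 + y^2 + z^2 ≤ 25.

In spherical coordinates, x = ρ sin(φ) cos(θ), y = ρ sin(φ) sin(θ), z = ρ cos(φ), and dV = ρ^2 sin(φ) dρ dφ dθ.

The integrand becomes 21, so

    ∭_E (21) dV = ∫_{0}^{2π} ∫_{0}^{π} ∫_{0}^{5} (21) · ρ^2 sin(φ) dρ dφ dθ.

Inner (ρ): 875sin(φ).
Middle (φ): 1750.
Outer (θ): 3500π.

Therefore the triple integral equals 3500π.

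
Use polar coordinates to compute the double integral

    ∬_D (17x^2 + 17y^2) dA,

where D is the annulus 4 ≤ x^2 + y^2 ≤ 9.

The region D is 2 ≤ r ≤ 3, 0 ≤ θ ≤ 2π in polar coordinates, where x = r cos(θ), y = r sin(θ), and dA = r dr dθ.

Under the substitution, the integrand becomes 17r^2, so

    ∬_D (17x^2 + 17y^2) dA = ∫_{0}^{2π} ∫_{2}^{3} (17r^2) · r dr dθ.

Inner integral (in r): ∫_{2}^{3} (17r^2) · r dr = 1105/4.

Outer integral (in θ): ∫_{0}^{2π} (1105/4) dθ = 1105π/2.

Therefore ∬_D (17x^2 + 17y^2) dA = 1105π/2.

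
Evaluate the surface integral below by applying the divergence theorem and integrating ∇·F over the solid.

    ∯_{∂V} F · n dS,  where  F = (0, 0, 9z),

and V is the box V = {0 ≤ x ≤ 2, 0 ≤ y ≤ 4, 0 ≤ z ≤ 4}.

By the divergence theorem,

    ∯_{∂V} F · n dS = ∭_V (∇ · F) dV.

Compute the divergence:
    ∇ · F = ∂F_x/∂x + ∂F_y/∂y + ∂F_z/∂z = 0 + 0 + 9 = 9.

V is a rectangular box, so dV = dx dy dz with 0 ≤ x ≤ 2, 0 ≤ y ≤ 4, 0 ≤ z ≤ 4.

Integrate (9) over V as an iterated integral:

    ∭_V (∇·F) dV = ∫_0^{2} ∫_0^{4} ∫_0^{4} (9) dz dy dx.

Inner (z from 0 to 4): 36.
Middle (y from 0 to 4): 144.
Outer (x from 0 to 2): 288.

Therefore ∯_{∂V} F · n dS = 288.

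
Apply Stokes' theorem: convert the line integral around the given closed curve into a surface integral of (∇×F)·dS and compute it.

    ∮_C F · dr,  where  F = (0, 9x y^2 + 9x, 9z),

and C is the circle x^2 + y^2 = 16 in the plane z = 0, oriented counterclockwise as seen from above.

Let S be the flat disk x^2 + y^2 ≤ 16 in the plane z = 0, with upward unit normal n̂ = ẑ. By Stokes' theorem,

    ∮_C F · dr = ∬_S (∇ × F) · n̂ dS = ∬_D (curl F)_z dA,

where D is the disk x^2 + y^2 ≤ 16.

Compute the curl of F = (0, 9x y^2 + 9x, 9z):
    (∇ × F)_x = ∂F_z/∂y - ∂F_y/∂z = 0,
    (∇ × F)_y = ∂F_x/∂z - ∂F_z/∂x = 0,
    (∇ × F)_z = ∂F_y/∂x - ∂F_x/∂y = 9y^2 + 9.

On z = 0, (curl F)_z = 9y^2 + 9.

Convert to polar (x = r cos θ, y = r sin θ, dA = r dr dθ); the integrand becomes 9r^2sin(θ)^2 + 9, so

    ∬_D (curl F)_z dA = ∫_0^{2π} ∫_0^{4} (9r^2sin(θ)^2 + 9) · r dr dθ.

Inner (r from 0 to 4): 576sin(θ)^2 + 72.
Outer (θ from 0 to 2π): 720π.

Therefore ∮_C F · dr = 720π.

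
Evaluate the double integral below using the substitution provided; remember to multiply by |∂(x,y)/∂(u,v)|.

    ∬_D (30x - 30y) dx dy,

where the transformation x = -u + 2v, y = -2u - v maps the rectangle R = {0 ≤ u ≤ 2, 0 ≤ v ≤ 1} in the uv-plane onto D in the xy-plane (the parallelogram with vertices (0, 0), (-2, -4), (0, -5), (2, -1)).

Compute the Jacobian determinant of (x, y) with respect to (u, v):

    ∂(x,y)/∂(u,v) = | -1  2 | = (-1)(-1) - (2)(-2) = 5.
                   | -2  -1 |

Its absolute value is |J| = 5 (the area scaling factor).

Substituting x = -u + 2v, y = -2u - v into the integrand,

    30x - 30y → 30u + 90v,

so the integral becomes

    ∬_R (30u + 90v) · |J| du dv = ∫_0^2 ∫_0^1 (150u + 450v) dv du.

Inner (v): 150u + 225.
Outer (u): 750.

Therefore ∬_D (30x - 30y) dx dy = 750.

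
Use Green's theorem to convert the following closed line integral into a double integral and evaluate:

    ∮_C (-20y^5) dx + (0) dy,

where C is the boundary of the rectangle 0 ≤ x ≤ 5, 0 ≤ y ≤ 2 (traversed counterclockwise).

Green's theorem converts the closed line integral into a double integral over the enclosed region D:

    ∮_C P dx + Q dy = ∬_D (∂Q/∂x - ∂P/∂y) dA.

Here P = -20y^5, Q = 0, so

    ∂Q/∂x = 0,    ∂P/∂y = -100y^4,
    ∂Q/∂x - ∂P/∂y = 100y^4.

D is the region 0 ≤ x ≤ 5, 0 ≤ y ≤ 2. Evaluating the double integral:

    ∬_D (100y^4) dA = ∫_0^{5} ∫_0^{2} (100y^4) dy dx.

Inner (y from 0 to 2): 640.
Outer (x from 0 to 5): 3200.

Therefore ∮_C P dx + Q dy = 3200.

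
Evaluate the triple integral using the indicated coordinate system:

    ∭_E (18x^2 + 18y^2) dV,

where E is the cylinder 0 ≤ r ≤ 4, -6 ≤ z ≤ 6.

In cylindrical coordinates, x = r cos(θ), y = r sin(θ), z = z, and dV = r dr dθ dz.

The integrand becomes 18r^2, so

    ∭_E (18x^2 + 18y^2) dV = ∫_{0}^{2π} ∫_{0}^{4} ∫_{-6}^{6} (18r^2) · r dz dr dθ.

Inner (z): 216r^3.
Middle (r from 0 to 4): 13824.
Outer (θ): 27648π.

Therefore the triple integral equals 27648π.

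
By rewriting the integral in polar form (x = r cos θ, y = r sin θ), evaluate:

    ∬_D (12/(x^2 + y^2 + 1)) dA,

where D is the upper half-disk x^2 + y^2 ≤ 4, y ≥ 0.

The region D is 0 ≤ r ≤ 2, 0 ≤ θ ≤ π in polar coordinates, where x = r cos(θ), y = r sin(θ), and dA = r dr dθ.

Under the substitution, the integrand becomes 12/(r^2 + 1), so

    ∬_D (12/(x^2 + y^2 + 1)) dA = ∫_{0}^{π} ∫_{0}^{2} (12/(r^2 + 1)) · r dr dθ.

Inner integral (in r): ∫_{0}^{2} (12/(r^2 + 1)) · r dr = log(15625).

Outer integral (in θ): ∫_{0}^{π} (log(15625)) dθ = log(15625^π).

Therefore ∬_D (12/(x^2 + y^2 + 1)) dA = log(15625^π).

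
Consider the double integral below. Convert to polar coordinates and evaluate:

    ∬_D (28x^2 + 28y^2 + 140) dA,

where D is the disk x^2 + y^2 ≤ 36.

The region D is 0 ≤ r ≤ 6, 0 ≤ θ ≤ 2π in polar coordinates, where x = r cos(θ), y = r sin(θ), and dA = r dr dθ.

Under the substitution, the integrand becomes 28r^2 + 140, so

    ∬_D (28x^2 + 28y^2 + 140) dA = ∫_{0}^{2π} ∫_{0}^{6} (28r^2 + 140) · r dr dθ.

Inner integral (in r): ∫_{0}^{6} (28r^2 + 140) · r dr = 11592.

Outer integral (in θ): ∫_{0}^{2π} (11592) dθ = 23184π.

Therefore ∬_D (28x^2 + 28y^2 + 140) dA = 23184π.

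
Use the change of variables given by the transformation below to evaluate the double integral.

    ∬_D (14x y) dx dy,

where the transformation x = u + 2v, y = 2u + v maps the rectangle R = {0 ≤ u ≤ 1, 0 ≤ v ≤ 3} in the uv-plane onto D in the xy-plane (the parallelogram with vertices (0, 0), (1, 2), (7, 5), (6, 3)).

Compute the Jacobian determinant of (x, y) with respect to (u, v):

    ∂(x,y)/∂(u,v) = | 1  2 | = (1)(1) - (2)(2) = -3.
                   | 2  1 |

Its absolute value is |J| = 3 (the area scaling factor).

Substituting x = u + 2v, y = 2u + v into the integrand,

    14x y → 28u^2 + 70u v + 28v^2,

so the integral becomes

    ∬_R (28u^2 + 70u v + 28v^2) · |J| du dv = ∫_0^1 ∫_0^3 (84u^2 + 210u v + 84v^2) dv du.

Inner (v): 252u^2 + 945u + 756.
Outer (u): 2625/2.

Therefore ∬_D (14x y) dx dy = 2625/2.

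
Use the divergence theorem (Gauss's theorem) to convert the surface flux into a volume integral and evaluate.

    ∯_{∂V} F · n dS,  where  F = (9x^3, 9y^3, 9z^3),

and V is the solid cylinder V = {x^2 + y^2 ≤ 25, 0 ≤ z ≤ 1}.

By the divergence theorem,

    ∯_{∂V} F · n dS = ∭_V (∇ · F) dV.

Compute the divergence:
    ∇ · F = ∂F_x/∂x + ∂F_y/∂y + ∂F_z/∂z = 27x^2 + 27y^2 + 27z^2.

In cylindrical coordinates, x = r cos(θ), y = r sin(θ), z = z, dV = r dr dθ dz, with 0 ≤ r ≤ 5, 0 ≤ θ ≤ 2π, 0 ≤ z ≤ 1.

The integrand, after substitution and multiplying by the volume element, becomes (27r^2 + 27z^2) · r, so

    ∭_V (∇·F) dV = ∫_0^{2π} ∫_0^{5} ∫_0^{1} (27r^2 + 27z^2) · r dz dr dθ.

Inner (z from 0 to 1): 27r^3 + 9r.
Middle (r from 0 to 5): 17325/4.
Outer (θ from 0 to 2π): 17325π/2.

Therefore ∯_{∂V} F · n dS = 17325π/2.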